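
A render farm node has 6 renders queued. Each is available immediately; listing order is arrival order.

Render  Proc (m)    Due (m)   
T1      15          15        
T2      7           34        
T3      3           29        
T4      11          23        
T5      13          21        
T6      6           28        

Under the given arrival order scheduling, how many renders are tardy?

3

FIFO (arrival order): T1 T2 T3 T4 T5 T6.
T1: 0→15, due 15, tardiness 0
T2: 15→22, due 34, tardiness 0
T3: 22→25, due 29, tardiness 0
T4: 25→36, due 23, tardiness 13
T5: 36→49, due 21, tardiness 28
T6: 49→55, due 28, tardiness 27
Late renders: 3.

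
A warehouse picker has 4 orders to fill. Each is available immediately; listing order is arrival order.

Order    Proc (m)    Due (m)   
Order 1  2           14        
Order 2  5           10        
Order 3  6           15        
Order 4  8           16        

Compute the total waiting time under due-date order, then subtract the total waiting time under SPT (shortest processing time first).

EDD (increasing due date): Order 2 Order 1 Order 3 Order 4.
Order 2: waits 0, runs 0→5
Order 1: waits 5, runs 5→7
Order 3: waits 7, runs 7→13
Order 4: waits 13, runs 13→21
Sum = 0+5+7+13 = 25.
SPT (increasing processing time): Order 1 Order 2 Order 3 Order 4.
Order 1: waits 0, runs 0→2
Order 2: waits 2, runs 2→7
Order 3: waits 7, runs 7→13
Order 4: waits 13, runs 13→21
Sum = 0+2+7+13 = 22.
Difference = 25 − 22 = 3.

3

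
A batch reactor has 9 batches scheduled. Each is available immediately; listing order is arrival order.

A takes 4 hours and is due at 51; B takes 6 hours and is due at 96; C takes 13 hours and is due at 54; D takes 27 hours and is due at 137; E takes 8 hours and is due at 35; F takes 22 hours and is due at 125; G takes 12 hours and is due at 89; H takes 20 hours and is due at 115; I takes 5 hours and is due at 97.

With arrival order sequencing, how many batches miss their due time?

3

FIFO (arrival order): A B C D E F G H I.
A: 0→4, due 51, tardiness 0
B: 4→10, due 96, tardiness 0
C: 10→23, due 54, tardiness 0
D: 23→50, due 137, tardiness 0
E: 50→58, due 35, tardiness 23
F: 58→80, due 125, tardiness 0
G: 80→92, due 89, tardiness 3
H: 92→112, due 115, tardiness 0
I: 112→117, due 97, tardiness 20
Late batches: 3.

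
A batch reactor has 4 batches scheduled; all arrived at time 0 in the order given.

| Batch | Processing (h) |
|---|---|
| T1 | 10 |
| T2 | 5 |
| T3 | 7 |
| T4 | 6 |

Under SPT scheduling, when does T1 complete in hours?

SPT (increasing processing time): T2 T4 T3 T1.
T2: 0→5
T4: 5→11
T3: 11→18
T1: 18→28

28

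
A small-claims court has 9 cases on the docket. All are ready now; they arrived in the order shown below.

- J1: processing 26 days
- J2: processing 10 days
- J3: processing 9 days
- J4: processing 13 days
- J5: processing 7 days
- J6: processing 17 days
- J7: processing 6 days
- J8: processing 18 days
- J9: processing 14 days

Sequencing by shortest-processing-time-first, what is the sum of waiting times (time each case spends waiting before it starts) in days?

347

SPT (increasing processing time): J7 J5 J3 J2 J4 J9 J6 J8 J1.
J7: waits 0, runs 0→6
J5: waits 6, runs 6→13
J3: waits 13, runs 13→22
J2: waits 22, runs 22→32
J4: waits 32, runs 32→45
J9: waits 45, runs 45→59
J6: waits 59, runs 59→76
J8: waits 76, runs 76→94
J1: waits 94, runs 94→120
Sum = 0+6+13+22+32+45+59+76+94 = 347.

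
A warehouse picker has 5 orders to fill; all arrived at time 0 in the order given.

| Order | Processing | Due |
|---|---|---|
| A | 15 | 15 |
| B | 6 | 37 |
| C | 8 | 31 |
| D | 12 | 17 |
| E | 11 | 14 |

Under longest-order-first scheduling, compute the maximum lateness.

24

LPT (decreasing processing time): A D E C B.
A: 0→15, due 15, lateness 0
D: 15→27, due 17, lateness 10
E: 27→38, due 14, lateness 24
C: 38→46, due 31, lateness 15
B: 46→52, due 37, lateness 15
Maximum = 24.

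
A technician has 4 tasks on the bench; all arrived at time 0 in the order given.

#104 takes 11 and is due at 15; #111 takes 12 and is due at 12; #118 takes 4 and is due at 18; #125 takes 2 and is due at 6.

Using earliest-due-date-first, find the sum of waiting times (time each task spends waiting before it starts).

41

EDD (increasing due date): #125 #111 #104 #118.
#125: waits 0, runs 0→2
#111: waits 2, runs 2→14
#104: waits 14, runs 14→25
#118: waits 25, runs 25→29
Sum = 0+2+14+25 = 41.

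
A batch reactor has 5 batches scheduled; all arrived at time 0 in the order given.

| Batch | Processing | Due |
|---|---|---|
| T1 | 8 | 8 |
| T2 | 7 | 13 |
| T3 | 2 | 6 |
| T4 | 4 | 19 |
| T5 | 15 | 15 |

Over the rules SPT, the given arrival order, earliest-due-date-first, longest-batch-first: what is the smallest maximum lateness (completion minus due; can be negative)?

SPT (increasing processing time): T3 T4 T2 T1 T5.
T3: 0→2, due 6, lateness -4
T4: 2→6, due 19, lateness -13
T2: 6→13, due 13, lateness 0
T1: 13→21, due 8, lateness 13
T5: 21→36, due 15, lateness 21
Maximum = 21.
FIFO (arrival order): T1 T2 T3 T4 T5.
T1: 0→8, due 8, lateness 0
T2: 8→15, due 13, lateness 2
T3: 15→17, due 6, lateness 11
T4: 17→21, due 19, lateness 2
T5: 21→36, due 15, lateness 21
Maximum = 21.
EDD (increasing due date): T3 T1 T2 T5 T4.
T3: 0→2, due 6, lateness -4
T1: 2→10, due 8, lateness 2
T2: 10→17, due 13, lateness 4
T5: 17→32, due 15, lateness 17
T4: 32→36, due 19, lateness 17
Maximum = 17.
LPT (decreasing processing time): T5 T1 T2 T4 T3.
T5: 0→15, due 15, lateness 0
T1: 15→23, due 8, lateness 15
T2: 23→30, due 13, lateness 17
T4: 30→34, due 19, lateness 15
T3: 34→36, due 6, lateness 30
Maximum = 30.
SPT 21, FIFO 21, EDD 17, LPT 30 → minimum 17.

17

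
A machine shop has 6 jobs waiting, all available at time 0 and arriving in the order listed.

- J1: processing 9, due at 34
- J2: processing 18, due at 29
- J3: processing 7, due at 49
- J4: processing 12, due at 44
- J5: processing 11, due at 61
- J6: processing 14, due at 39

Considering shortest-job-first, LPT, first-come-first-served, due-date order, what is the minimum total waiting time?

142

SPT (increasing processing time): J3 J1 J5 J4 J6 J2.
J3: waits 0, runs 0→7
J1: waits 7, runs 7→16
J5: waits 16, runs 16→27
J4: waits 27, runs 27→39
J6: waits 39, runs 39→53
J2: waits 53, runs 53→71
Sum = 0+7+16+27+39+53 = 142.
LPT (decreasing processing time): J2 J6 J4 J5 J1 J3.
J2: waits 0, runs 0→18
J6: waits 18, runs 18→32
J4: waits 32, runs 32→44
J5: waits 44, runs 44→55
J1: waits 55, runs 55→64
J3: waits 64, runs 64→71
Sum = 0+18+32+44+55+64 = 213.
FIFO (arrival order): J1 J2 J3 J4 J5 J6.
J1: waits 0, runs 0→9
J2: waits 9, runs 9→27
J3: waits 27, runs 27→34
J4: waits 34, runs 34→46
J5: waits 46, runs 46→57
J6: waits 57, runs 57→71
Sum = 0+9+27+34+46+57 = 173.
EDD (increasing due date): J2 J1 J6 J4 J3 J5.
J2: waits 0, runs 0→18
J1: waits 18, runs 18→27
J6: waits 27, runs 27→41
J4: waits 41, runs 41→53
J3: waits 53, runs 53→60
J5: waits 60, runs 60→71
Sum = 0+18+27+41+53+60 = 199.
SPT 142, LPT 213, FIFO 173, EDD 199 → minimum 142.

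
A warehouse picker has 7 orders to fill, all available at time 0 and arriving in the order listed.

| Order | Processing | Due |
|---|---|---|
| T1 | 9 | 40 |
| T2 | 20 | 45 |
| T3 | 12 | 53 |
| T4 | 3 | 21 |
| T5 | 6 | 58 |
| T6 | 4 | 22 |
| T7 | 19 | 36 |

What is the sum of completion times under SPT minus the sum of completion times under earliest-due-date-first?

SPT (increasing processing time): T4 T6 T5 T1 T3 T7 T2.
T4: 0→3
T6: 3→7
T5: 7→13
T1: 13→22
T3: 22→34
T7: 34→53
T2: 53→73
Sum = 3+7+13+22+34+53+73 = 205.
EDD (increasing due date): T4 T6 T7 T1 T2 T3 T5.
T4: 0→3
T6: 3→7
T7: 7→26
T1: 26→35
T2: 35→55
T3: 55→67
T5: 67→73
Sum = 3+7+26+35+55+67+73 = 266.
Difference = 205 − 266 = -61.

-61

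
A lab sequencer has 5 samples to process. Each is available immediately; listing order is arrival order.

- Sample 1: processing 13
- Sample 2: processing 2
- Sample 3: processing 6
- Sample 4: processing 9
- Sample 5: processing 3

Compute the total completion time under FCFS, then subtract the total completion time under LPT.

-15

FIFO (arrival order): Sample 1 Sample 2 Sample 3 Sample 4 Sample 5.
Sample 1: 0→13
Sample 2: 13→15
Sample 3: 15→21
Sample 4: 21→30
Sample 5: 30→33
Sum = 13+15+21+30+33 = 112.
LPT (decreasing processing time): Sample 1 Sample 4 Sample 3 Sample 5 Sample 2.
Sample 1: 0→13
Sample 4: 13→22
Sample 3: 22→28
Sample 5: 28→31
Sample 2: 31→33
Sum = 13+22+28+31+33 = 127.
Difference = 112 − 127 = -15.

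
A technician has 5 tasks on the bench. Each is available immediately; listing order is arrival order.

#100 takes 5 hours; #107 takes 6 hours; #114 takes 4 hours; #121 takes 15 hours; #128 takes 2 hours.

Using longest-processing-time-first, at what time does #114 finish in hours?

30

LPT (decreasing processing time): #121 #107 #100 #114 #128.
#121: 0→15
#107: 15→21
#100: 21→26
#114: 26→30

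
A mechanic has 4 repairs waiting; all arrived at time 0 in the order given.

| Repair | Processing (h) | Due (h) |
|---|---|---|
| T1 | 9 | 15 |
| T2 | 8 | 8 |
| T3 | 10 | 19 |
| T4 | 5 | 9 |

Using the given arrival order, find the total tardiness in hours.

FIFO (arrival order): T1 T2 T3 T4.
T1: 0→9, due 15, tardiness 0
T2: 9→17, due 8, tardiness 9
T3: 17→27, due 19, tardiness 8
T4: 27→32, due 9, tardiness 23
Sum = 0+9+8+23 = 40.

40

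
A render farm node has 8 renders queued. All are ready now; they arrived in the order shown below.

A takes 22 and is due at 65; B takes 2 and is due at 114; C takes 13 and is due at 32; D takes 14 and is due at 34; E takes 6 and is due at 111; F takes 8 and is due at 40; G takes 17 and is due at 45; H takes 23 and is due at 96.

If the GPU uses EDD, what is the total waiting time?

EDD (increasing due date): C D F G A H E B.
C: waits 0, runs 0→13
D: waits 13, runs 13→27
F: waits 27, runs 27→35
G: waits 35, runs 35→52
A: waits 52, runs 52→74
H: waits 74, runs 74→97
E: waits 97, runs 97→103
B: waits 103, runs 103→105
Sum = 0+13+27+35+52+74+97+103 = 401.

401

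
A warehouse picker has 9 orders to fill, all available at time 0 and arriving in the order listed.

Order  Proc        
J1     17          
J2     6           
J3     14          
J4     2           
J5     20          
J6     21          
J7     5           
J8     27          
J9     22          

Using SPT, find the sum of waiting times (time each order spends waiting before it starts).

SPT (increasing processing time): J4 J7 J2 J3 J1 J5 J6 J9 J8.
J4: waits 0, runs 0→2
J7: waits 2, runs 2→7
J2: waits 7, runs 7→13
J3: waits 13, runs 13→27
J1: waits 27, runs 27→44
J5: waits 44, runs 44→64
J6: waits 64, runs 64→85
J9: waits 85, runs 85→107
J8: waits 107, runs 107→134
Sum = 0+2+7+13+27+44+64+85+107 = 349.

349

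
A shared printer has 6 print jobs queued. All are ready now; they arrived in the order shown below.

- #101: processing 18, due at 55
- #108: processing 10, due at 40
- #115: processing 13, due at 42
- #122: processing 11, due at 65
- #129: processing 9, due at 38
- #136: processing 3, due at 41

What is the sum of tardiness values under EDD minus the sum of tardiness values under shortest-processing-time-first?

-13

EDD (increasing due date): #129 #108 #136 #115 #101 #122.
#129: 0→9, due 38, tardiness 0
#108: 9→19, due 40, tardiness 0
#136: 19→22, due 41, tardiness 0
#115: 22→35, due 42, tardiness 0
#101: 35→53, due 55, tardiness 0
#122: 53→64, due 65, tardiness 0
Sum = 0+0+0+0+0+0 = 0.
SPT (increasing processing time): #136 #129 #108 #122 #115 #101.
#136: 0→3, due 41, tardiness 0
#129: 3→12, due 38, tardiness 0
#108: 12→22, due 40, tardiness 0
#122: 22→33, due 65, tardiness 0
#115: 33→46, due 42, tardiness 4
#101: 46→64, due 55, tardiness 9
Sum = 0+0+0+0+4+9 = 13.
Difference = 0 − 13 = -13.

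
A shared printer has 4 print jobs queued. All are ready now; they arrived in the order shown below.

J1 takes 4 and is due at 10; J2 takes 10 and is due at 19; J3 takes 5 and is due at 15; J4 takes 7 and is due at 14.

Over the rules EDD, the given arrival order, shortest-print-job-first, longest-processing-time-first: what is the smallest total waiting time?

EDD (increasing due date): J1 J4 J3 J2.
J1: waits 0, runs 0→4
J4: waits 4, runs 4→11
J3: waits 11, runs 11→16
J2: waits 16, runs 16→26
Sum = 0+4+11+16 = 31.
FIFO (arrival order): J1 J2 J3 J4.
J1: waits 0, runs 0→4
J2: waits 4, runs 4→14
J3: waits 14, runs 14→19
J4: waits 19, runs 19→26
Sum = 0+4+14+19 = 37.
SPT (increasing processing time): J1 J3 J4 J2.
J1: waits 0, runs 0→4
J3: waits 4, runs 4→9
J4: waits 9, runs 9→16
J2: waits 16, runs 16→26
Sum = 0+4+9+16 = 29.
LPT (decreasing processing time): J2 J4 J3 J1.
J2: waits 0, runs 0→10
J4: waits 10, runs 10→17
J3: waits 17, runs 17→22
J1: waits 22, runs 22→26
Sum = 0+10+17+22 = 49.
EDD 31, FIFO 37, SPT 29, LPT 49 → minimum 29.

29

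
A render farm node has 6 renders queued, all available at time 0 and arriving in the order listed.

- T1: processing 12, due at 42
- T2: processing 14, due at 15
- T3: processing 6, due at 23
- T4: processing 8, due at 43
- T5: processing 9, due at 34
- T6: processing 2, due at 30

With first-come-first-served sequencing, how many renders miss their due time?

FIFO (arrival order): T1 T2 T3 T4 T5 T6.
T1: 0→12, due 42, tardiness 0
T2: 12→26, due 15, tardiness 11
T3: 26→32, due 23, tardiness 9
T4: 32→40, due 43, tardiness 0
T5: 40→49, due 34, tardiness 15
T6: 49→51, due 30, tardiness 21
Late renders: 4.

4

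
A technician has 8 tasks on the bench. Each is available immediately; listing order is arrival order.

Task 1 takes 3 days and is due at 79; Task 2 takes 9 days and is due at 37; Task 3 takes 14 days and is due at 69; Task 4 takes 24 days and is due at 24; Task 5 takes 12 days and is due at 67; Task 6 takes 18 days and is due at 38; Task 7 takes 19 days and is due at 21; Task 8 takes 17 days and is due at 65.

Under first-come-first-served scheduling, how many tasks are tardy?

4

FIFO (arrival order): Task 1 Task 2 Task 3 Task 4 Task 5 Task 6 Task 7 Task 8.
Task 1: 0→3, due 79, tardiness 0
Task 2: 3→12, due 37, tardiness 0
Task 3: 12→26, due 69, tardiness 0
Task 4: 26→50, due 24, tardiness 26
Task 5: 50→62, due 67, tardiness 0
Task 6: 62→80, due 38, tardiness 42
Task 7: 80→99, due 21, tardiness 78
Task 8: 99→116, due 65, tardiness 51
Late tasks: 4.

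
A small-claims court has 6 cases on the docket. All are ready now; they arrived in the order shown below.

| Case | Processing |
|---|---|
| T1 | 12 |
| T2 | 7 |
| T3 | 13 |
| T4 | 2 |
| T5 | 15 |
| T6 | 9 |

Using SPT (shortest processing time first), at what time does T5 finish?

58

SPT (increasing processing time): T4 T2 T6 T1 T3 T5.
T4: 0→2
T2: 2→9
T6: 9→18
T1: 18→30
T3: 30→43
T5: 43→58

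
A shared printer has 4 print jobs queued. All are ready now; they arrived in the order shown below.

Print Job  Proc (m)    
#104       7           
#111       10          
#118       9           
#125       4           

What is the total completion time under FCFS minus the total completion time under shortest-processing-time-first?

FIFO (arrival order): #104 #111 #118 #125.
#104: 0→7
#111: 7→17
#118: 17→26
#125: 26→30
Sum = 7+17+26+30 = 80.
SPT (increasing processing time): #125 #104 #118 #111.
#125: 0→4
#104: 4→11
#118: 11→20
#111: 20→30
Sum = 4+11+20+30 = 65.
Difference = 80 − 65 = 15.

15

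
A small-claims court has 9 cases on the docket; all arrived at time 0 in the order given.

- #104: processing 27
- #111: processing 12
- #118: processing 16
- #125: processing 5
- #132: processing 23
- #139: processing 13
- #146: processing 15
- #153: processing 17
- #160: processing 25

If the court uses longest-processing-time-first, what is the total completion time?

LPT (decreasing processing time): #104 #160 #132 #153 #118 #146 #139 #111 #125.
#104: 0→27
#160: 27→52
#132: 52→75
#153: 75→92
#118: 92→108
#146: 108→123
#139: 123→136
#111: 136→148
#125: 148→153
Sum = 27+52+75+92+108+123+136+148+153 = 914.

914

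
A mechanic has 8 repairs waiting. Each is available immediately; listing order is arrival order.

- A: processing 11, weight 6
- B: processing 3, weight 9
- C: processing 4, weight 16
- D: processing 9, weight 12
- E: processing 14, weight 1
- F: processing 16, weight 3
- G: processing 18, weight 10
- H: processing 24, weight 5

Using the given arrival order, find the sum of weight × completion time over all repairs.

FIFO (arrival order): A B C D E F G H.
A: finishes 11, weight 6, w·C = 66
B: finishes 14, weight 9, w·C = 126
C: finishes 18, weight 16, w·C = 288
D: finishes 27, weight 12, w·C = 324
E: finishes 41, weight 1, w·C = 41
F: finishes 57, weight 3, w·C = 171
G: finishes 75, weight 10, w·C = 750
H: finishes 99, weight 5, w·C = 495
Sum = 66+126+288+324+41+171+750+495 = 2261.

2261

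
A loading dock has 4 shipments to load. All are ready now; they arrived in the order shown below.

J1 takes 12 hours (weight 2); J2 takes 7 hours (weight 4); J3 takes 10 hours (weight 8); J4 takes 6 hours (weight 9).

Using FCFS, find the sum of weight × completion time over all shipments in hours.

FIFO (arrival order): J1 J2 J3 J4.
J1: finishes 12, weight 2, w·C = 24
J2: finishes 19, weight 4, w·C = 76
J3: finishes 29, weight 8, w·C = 232
J4: finishes 35, weight 9, w·C = 315
Sum = 24+76+232+315 = 647.

647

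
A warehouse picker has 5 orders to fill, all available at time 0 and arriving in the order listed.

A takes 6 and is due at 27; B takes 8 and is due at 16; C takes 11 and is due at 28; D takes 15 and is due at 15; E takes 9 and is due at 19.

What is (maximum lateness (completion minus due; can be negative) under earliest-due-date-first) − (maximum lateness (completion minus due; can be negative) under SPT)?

-13

EDD (increasing due date): D B E A C.
D: 0→15, due 15, lateness 0
B: 15→23, due 16, lateness 7
E: 23→32, due 19, lateness 13
A: 32→38, due 27, lateness 11
C: 38→49, due 28, lateness 21
Maximum = 21.
SPT (increasing processing time): A B E C D.
A: 0→6, due 27, lateness -21
B: 6→14, due 16, lateness -2
E: 14→23, due 19, lateness 4
C: 23→34, due 28, lateness 6
D: 34→49, due 15, lateness 34
Maximum = 34.
Difference = 21 − 34 = -13.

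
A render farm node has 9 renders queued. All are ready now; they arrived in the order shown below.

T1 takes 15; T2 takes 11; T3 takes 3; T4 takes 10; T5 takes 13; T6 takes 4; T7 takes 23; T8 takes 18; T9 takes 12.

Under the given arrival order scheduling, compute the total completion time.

502

FIFO (arrival order): T1 T2 T3 T4 T5 T6 T7 T8 T9.
T1: 0→15
T2: 15→26
T3: 26→29
T4: 29→39
T5: 39→52
T6: 52→56
T7: 56→79
T8: 79→97
T9: 97→109
Sum = 15+26+29+39+52+56+79+97+109 = 502.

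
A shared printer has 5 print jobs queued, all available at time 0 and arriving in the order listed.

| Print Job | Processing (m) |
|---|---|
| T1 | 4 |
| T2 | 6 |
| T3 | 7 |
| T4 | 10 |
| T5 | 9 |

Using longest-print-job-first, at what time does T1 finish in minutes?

36

LPT (decreasing processing time): T4 T5 T3 T2 T1.
T4: 0→10
T5: 10→19
T3: 19→26
T2: 26→32
T1: 32→36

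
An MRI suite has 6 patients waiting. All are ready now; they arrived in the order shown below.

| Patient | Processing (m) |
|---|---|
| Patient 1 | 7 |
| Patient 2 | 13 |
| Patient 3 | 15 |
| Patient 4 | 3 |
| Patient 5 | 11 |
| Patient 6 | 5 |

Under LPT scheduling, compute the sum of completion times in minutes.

LPT (decreasing processing time): Patient 3 Patient 2 Patient 5 Patient 1 Patient 6 Patient 4.
Patient 3: 0→15
Patient 2: 15→28
Patient 5: 28→39
Patient 1: 39→46
Patient 6: 46→51
Patient 4: 51→54
Sum = 15+28+39+46+51+54 = 233.

233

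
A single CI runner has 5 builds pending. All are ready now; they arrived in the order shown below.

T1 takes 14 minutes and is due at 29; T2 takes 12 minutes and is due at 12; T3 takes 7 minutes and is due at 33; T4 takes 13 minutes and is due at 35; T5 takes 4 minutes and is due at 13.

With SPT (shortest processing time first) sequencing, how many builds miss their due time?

3

SPT (increasing processing time): T5 T3 T2 T4 T1.
T5: 0→4, due 13, tardiness 0
T3: 4→11, due 33, tardiness 0
T2: 11→23, due 12, tardiness 11
T4: 23→36, due 35, tardiness 1
T1: 36→50, due 29, tardiness 21
Late builds: 3.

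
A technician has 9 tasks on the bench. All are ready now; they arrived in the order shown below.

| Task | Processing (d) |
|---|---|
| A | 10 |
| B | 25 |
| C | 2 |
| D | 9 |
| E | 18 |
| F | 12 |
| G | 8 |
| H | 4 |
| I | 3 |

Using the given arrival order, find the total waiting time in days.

440

FIFO (arrival order): A B C D E F G H I.
A: waits 0, runs 0→10
B: waits 10, runs 10→35
C: waits 35, runs 35→37
D: waits 37, runs 37→46
E: waits 46, runs 46→64
F: waits 64, runs 64→76
G: waits 76, runs 76→84
H: waits 84, runs 84→88
I: waits 88, runs 88→91
Sum = 0+10+35+37+46+64+76+84+88 = 440.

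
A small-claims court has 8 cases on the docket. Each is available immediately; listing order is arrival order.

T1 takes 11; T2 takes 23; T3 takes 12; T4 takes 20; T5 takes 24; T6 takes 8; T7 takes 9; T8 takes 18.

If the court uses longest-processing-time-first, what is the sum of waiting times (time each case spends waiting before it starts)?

545

LPT (decreasing processing time): T5 T2 T4 T8 T3 T1 T7 T6.
T5: waits 0, runs 0→24
T2: waits 24, runs 24→47
T4: waits 47, runs 47→67
T8: waits 67, runs 67→85
T3: waits 85, runs 85→97
T1: waits 97, runs 97→108
T7: waits 108, runs 108→117
T6: waits 117, runs 117→125
Sum = 0+24+47+67+85+97+108+117 = 545.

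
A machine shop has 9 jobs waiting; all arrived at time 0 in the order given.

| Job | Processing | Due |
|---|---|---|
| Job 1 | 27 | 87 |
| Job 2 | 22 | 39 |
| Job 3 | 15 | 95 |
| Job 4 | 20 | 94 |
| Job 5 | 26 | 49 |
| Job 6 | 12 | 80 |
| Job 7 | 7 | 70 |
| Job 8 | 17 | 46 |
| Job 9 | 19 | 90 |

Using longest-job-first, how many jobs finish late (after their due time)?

8

LPT (decreasing processing time): Job 1 Job 5 Job 2 Job 4 Job 9 Job 8 Job 3 Job 6 Job 7.
Job 1: 0→27, due 87, tardiness 0
Job 5: 27→53, due 49, tardiness 4
Job 2: 53→75, due 39, tardiness 36
Job 4: 75→95, due 94, tardiness 1
Job 9: 95→114, due 90, tardiness 24
Job 8: 114→131, due 46, tardiness 85
Job 3: 131→146, due 95, tardiness 51
Job 6: 146→158, due 80, tardiness 78
Job 7: 158→165, due 70, tardiness 95
Late jobs: 8.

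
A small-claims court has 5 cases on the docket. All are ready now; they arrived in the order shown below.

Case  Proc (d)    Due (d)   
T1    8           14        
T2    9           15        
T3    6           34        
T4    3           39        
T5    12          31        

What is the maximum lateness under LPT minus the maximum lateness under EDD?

LPT (decreasing processing time): T5 T2 T1 T3 T4.
T5: 0→12, due 31, lateness -19
T2: 12→21, due 15, lateness 6
T1: 21→29, due 14, lateness 15
T3: 29→35, due 34, lateness 1
T4: 35→38, due 39, lateness -1
Maximum = 15.
EDD (increasing due date): T1 T2 T5 T3 T4.
T1: 0→8, due 14, lateness -6
T2: 8→17, due 15, lateness 2
T5: 17→29, due 31, lateness -2
T3: 29→35, due 34, lateness 1
T4: 35→38, due 39, lateness -1
Maximum = 2.
Difference = 15 − 2 = 13.

13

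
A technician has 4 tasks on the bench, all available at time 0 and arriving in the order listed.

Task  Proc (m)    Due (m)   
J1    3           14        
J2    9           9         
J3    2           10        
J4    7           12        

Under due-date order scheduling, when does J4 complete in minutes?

EDD (increasing due date): J2 J3 J4 J1.
J2: 0→9
J3: 9→11
J4: 11→18

18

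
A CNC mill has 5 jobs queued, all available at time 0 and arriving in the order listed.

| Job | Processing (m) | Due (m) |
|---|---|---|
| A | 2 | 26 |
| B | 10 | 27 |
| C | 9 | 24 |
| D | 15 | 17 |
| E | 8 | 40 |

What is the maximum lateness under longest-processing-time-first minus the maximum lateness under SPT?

-9

LPT (decreasing processing time): D B C E A.
D: 0→15, due 17, lateness -2
B: 15→25, due 27, lateness -2
C: 25→34, due 24, lateness 10
E: 34→42, due 40, lateness 2
A: 42→44, due 26, lateness 18
Maximum = 18.
SPT (increasing processing time): A E C B D.
A: 0→2, due 26, lateness -24
E: 2→10, due 40, lateness -30
C: 10→19, due 24, lateness -5
B: 19→29, due 27, lateness 2
D: 29→44, due 17, lateness 27
Maximum = 27.
Difference = 18 − 27 = -9.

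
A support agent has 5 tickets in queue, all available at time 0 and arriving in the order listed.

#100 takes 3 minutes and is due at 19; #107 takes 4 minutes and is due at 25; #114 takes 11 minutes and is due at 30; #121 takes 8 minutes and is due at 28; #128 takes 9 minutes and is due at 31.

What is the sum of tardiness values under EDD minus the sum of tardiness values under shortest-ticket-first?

EDD (increasing due date): #100 #107 #121 #114 #128.
#100: 0→3, due 19, tardiness 0
#107: 3→7, due 25, tardiness 0
#121: 7→15, due 28, tardiness 0
#114: 15→26, due 30, tardiness 0
#128: 26→35, due 31, tardiness 4
Sum = 0+0+0+0+4 = 4.
SPT (increasing processing time): #100 #107 #121 #128 #114.
#100: 0→3, due 19, tardiness 0
#107: 3→7, due 25, tardiness 0
#121: 7→15, due 28, tardiness 0
#128: 15→24, due 31, tardiness 0
#114: 24→35, due 30, tardiness 5
Sum = 0+0+0+0+5 = 5.
Difference = 4 − 5 = -1.

-1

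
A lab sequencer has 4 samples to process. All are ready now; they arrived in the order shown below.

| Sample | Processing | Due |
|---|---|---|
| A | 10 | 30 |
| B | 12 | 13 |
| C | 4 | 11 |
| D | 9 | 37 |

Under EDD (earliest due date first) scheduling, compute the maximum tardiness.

EDD (increasing due date): C B A D.
C: 0→4, due 11, tardiness 0
B: 4→16, due 13, tardiness 3
A: 16→26, due 30, tardiness 0
D: 26→35, due 37, tardiness 0
Maximum = 3.

3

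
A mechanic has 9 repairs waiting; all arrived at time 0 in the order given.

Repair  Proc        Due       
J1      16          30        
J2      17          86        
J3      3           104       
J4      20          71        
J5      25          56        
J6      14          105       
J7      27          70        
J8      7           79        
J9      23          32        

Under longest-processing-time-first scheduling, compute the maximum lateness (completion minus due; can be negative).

LPT (decreasing processing time): J7 J5 J9 J4 J2 J1 J6 J8 J3.
J7: 0→27, due 70, lateness -43
J5: 27→52, due 56, lateness -4
J9: 52→75, due 32, lateness 43
J4: 75→95, due 71, lateness 24
J2: 95→112, due 86, lateness 26
J1: 112→128, due 30, lateness 98
J6: 128→142, due 105, lateness 37
J8: 142→149, due 79, lateness 70
J3: 149→152, due 104, lateness 48
Maximum = 98.

98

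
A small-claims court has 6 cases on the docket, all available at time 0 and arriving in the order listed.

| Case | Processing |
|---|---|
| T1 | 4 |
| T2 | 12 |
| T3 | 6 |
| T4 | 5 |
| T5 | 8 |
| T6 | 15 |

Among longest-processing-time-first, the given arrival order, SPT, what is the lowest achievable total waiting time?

LPT (decreasing processing time): T6 T2 T5 T3 T4 T1.
T6: waits 0, runs 0→15
T2: waits 15, runs 15→27
T5: waits 27, runs 27→35
T3: waits 35, runs 35→41
T4: waits 41, runs 41→46
T1: waits 46, runs 46→50
Sum = 0+15+27+35+41+46 = 164.
FIFO (arrival order): T1 T2 T3 T4 T5 T6.
T1: waits 0, runs 0→4
T2: waits 4, runs 4→16
T3: waits 16, runs 16→22
T4: waits 22, runs 22→27
T5: waits 27, runs 27→35
T6: waits 35, runs 35→50
Sum = 0+4+16+22+27+35 = 104.
SPT (increasing processing time): T1 T4 T3 T5 T2 T6.
T1: waits 0, runs 0→4
T4: waits 4, runs 4→9
T3: waits 9, runs 9→15
T5: waits 15, runs 15→23
T2: waits 23, runs 23→35
T6: waits 35, runs 35→50
Sum = 0+4+9+15+23+35 = 86.
LPT 164, FIFO 104, SPT 86 → minimum 86.

86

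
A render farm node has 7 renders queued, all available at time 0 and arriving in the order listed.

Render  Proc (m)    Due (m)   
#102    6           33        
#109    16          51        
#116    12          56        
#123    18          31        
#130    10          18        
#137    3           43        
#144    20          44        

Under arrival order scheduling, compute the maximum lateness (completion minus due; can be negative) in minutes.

FIFO (arrival order): #102 #109 #116 #123 #130 #137 #144.
#102: 0→6, due 33, lateness -27
#109: 6→22, due 51, lateness -29
#116: 22→34, due 56, lateness -22
#123: 34→52, due 31, lateness 21
#130: 52→62, due 18, lateness 44
#137: 62→65, due 43, lateness 22
#144: 65→85, due 44, lateness 41
Maximum = 44.

44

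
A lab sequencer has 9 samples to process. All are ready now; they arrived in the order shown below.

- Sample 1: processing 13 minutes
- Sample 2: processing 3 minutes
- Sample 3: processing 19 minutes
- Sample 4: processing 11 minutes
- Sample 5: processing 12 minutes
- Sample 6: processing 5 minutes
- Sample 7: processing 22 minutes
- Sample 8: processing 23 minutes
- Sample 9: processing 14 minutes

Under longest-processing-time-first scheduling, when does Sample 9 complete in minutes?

LPT (decreasing processing time): Sample 8 Sample 7 Sample 3 Sample 9 Sample 1 Sample 5 Sample 4 Sample 6 Sample 2.
Sample 8: 0→23
Sample 7: 23→45
Sample 3: 45→64
Sample 9: 64→78

78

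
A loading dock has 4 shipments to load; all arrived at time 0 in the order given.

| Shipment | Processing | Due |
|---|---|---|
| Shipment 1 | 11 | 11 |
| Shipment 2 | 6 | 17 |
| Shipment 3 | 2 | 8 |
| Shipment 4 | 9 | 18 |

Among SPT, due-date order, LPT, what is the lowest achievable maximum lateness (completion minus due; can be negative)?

10

SPT (increasing processing time): Shipment 3 Shipment 2 Shipment 4 Shipment 1.
Shipment 3: 0→2, due 8, lateness -6
Shipment 2: 2→8, due 17, lateness -9
Shipment 4: 8→17, due 18, lateness -1
Shipment 1: 17→28, due 11, lateness 17
Maximum = 17.
EDD (increasing due date): Shipment 3 Shipment 1 Shipment 2 Shipment 4.
Shipment 3: 0→2, due 8, lateness -6
Shipment 1: 2→13, due 11, lateness 2
Shipment 2: 13→19, due 17, lateness 2
Shipment 4: 19→28, due 18, lateness 10
Maximum = 10.
LPT (decreasing processing time): Shipment 1 Shipment 4 Shipment 2 Shipment 3.
Shipment 1: 0→11, due 11, lateness 0
Shipment 4: 11→20, due 18, lateness 2
Shipment 2: 20→26, due 17, lateness 9
Shipment 3: 26→28, due 8, lateness 20
Maximum = 20.
SPT 17, EDD 10, LPT 20 → minimum 10.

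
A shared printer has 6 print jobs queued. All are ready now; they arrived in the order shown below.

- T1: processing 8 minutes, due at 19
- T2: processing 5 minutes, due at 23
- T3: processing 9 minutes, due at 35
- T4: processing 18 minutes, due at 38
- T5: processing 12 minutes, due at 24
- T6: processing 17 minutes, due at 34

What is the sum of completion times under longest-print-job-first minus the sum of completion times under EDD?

LPT (decreasing processing time): T4 T6 T5 T3 T1 T2.
T4: 0→18
T6: 18→35
T5: 35→47
T3: 47→56
T1: 56→64
T2: 64→69
Sum = 18+35+47+56+64+69 = 289.
EDD (increasing due date): T1 T2 T5 T6 T3 T4.
T1: 0→8
T2: 8→13
T5: 13→25
T6: 25→42
T3: 42→51
T4: 51→69
Sum = 8+13+25+42+51+69 = 208.
Difference = 289 − 208 = 81.

81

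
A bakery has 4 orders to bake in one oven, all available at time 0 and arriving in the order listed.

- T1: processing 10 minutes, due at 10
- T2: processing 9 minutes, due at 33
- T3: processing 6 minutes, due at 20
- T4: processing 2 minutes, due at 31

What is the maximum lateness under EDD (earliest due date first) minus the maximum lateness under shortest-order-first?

EDD (increasing due date): T1 T3 T4 T2.
T1: 0→10, due 10, lateness 0
T3: 10→16, due 20, lateness -4
T4: 16→18, due 31, lateness -13
T2: 18→27, due 33, lateness -6
Maximum = 0.
SPT (increasing processing time): T4 T3 T2 T1.
T4: 0→2, due 31, lateness -29
T3: 2→8, due 20, lateness -12
T2: 8→17, due 33, lateness -16
T1: 17→27, due 10, lateness 17
Maximum = 17.
Difference = 0 − 17 = -17.

-17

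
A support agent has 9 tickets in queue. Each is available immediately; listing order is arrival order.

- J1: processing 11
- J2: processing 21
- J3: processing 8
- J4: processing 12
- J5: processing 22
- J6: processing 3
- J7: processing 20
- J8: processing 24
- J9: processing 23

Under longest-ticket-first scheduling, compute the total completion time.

LPT (decreasing processing time): J8 J9 J5 J2 J7 J4 J1 J3 J6.
J8: 0→24
J9: 24→47
J5: 47→69
J2: 69→90
J7: 90→110
J4: 110→122
J1: 122→133
J3: 133→141
J6: 141→144
Sum = 24+47+69+90+110+122+133+141+144 = 880.

880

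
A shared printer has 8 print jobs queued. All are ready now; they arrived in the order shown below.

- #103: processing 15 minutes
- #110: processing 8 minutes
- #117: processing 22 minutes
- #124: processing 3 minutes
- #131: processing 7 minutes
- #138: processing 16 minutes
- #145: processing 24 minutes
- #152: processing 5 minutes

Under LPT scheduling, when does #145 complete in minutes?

24

LPT (decreasing processing time): #145 #117 #138 #103 #110 #131 #152 #124.
#145: 0→24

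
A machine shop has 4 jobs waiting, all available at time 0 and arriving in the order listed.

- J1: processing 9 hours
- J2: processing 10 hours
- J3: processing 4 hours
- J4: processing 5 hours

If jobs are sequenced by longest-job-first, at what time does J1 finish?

LPT (decreasing processing time): J2 J1 J4 J3.
J2: 0→10
J1: 10→19

19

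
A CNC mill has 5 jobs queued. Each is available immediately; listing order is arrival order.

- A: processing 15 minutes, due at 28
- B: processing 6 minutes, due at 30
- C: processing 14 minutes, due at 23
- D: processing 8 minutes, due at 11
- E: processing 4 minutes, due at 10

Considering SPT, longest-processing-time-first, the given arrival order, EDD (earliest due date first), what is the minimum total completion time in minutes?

SPT (increasing processing time): E B D C A.
E: 0→4
B: 4→10
D: 10→18
C: 18→32
A: 32→47
Sum = 4+10+18+32+47 = 111.
LPT (decreasing processing time): A C D B E.
A: 0→15
C: 15→29
D: 29→37
B: 37→43
E: 43→47
Sum = 15+29+37+43+47 = 171.
FIFO (arrival order): A B C D E.
A: 0→15
B: 15→21
C: 21→35
D: 35→43
E: 43→47
Sum = 15+21+35+43+47 = 161.
EDD (increasing due date): E D C A B.
E: 0→4
D: 4→12
C: 12→26
A: 26→41
B: 41→47
Sum = 4+12+26+41+47 = 130.
SPT 111, LPT 171, FIFO 161, EDD 130 → minimum 111.

111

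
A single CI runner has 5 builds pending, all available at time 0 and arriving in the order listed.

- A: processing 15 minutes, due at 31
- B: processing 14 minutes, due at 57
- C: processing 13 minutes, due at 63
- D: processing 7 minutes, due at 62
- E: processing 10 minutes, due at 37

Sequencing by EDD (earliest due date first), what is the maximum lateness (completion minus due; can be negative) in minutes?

-4

EDD (increasing due date): A E B D C.
A: 0→15, due 31, lateness -16
E: 15→25, due 37, lateness -12
B: 25→39, due 57, lateness -18
D: 39→46, due 62, lateness -16
C: 46→59, due 63, lateness -4
Maximum = -4.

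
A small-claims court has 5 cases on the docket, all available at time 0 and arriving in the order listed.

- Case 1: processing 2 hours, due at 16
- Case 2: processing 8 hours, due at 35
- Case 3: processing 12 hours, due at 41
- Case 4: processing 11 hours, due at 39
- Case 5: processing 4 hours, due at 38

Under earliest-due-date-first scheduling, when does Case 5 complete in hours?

14

EDD (increasing due date): Case 1 Case 2 Case 5 Case 4 Case 3.
Case 1: 0→2
Case 2: 2→10
Case 5: 10→14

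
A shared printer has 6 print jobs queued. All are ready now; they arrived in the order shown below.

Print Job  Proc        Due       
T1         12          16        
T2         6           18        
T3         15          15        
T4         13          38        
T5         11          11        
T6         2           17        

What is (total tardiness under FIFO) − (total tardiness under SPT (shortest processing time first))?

FIFO (arrival order): T1 T2 T3 T4 T5 T6.
T1: 0→12, due 16, tardiness 0
T2: 12→18, due 18, tardiness 0
T3: 18→33, due 15, tardiness 18
T4: 33→46, due 38, tardiness 8
T5: 46→57, due 11, tardiness 46
T6: 57→59, due 17, tardiness 42
Sum = 0+0+18+8+46+42 = 114.
SPT (increasing processing time): T6 T2 T5 T1 T4 T3.
T6: 0→2, due 17, tardiness 0
T2: 2→8, due 18, tardiness 0
T5: 8→19, due 11, tardiness 8
T1: 19→31, due 16, tardiness 15
T4: 31→44, due 38, tardiness 6
T3: 44→59, due 15, tardiness 44
Sum = 0+0+8+15+6+44 = 73.
Difference = 114 − 73 = 41.

41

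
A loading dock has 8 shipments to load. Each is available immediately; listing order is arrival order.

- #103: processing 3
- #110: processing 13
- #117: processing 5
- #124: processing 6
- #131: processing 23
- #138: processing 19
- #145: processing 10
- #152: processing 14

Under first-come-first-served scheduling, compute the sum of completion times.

FIFO (arrival order): #103 #110 #117 #124 #131 #138 #145 #152.
#103: 0→3
#110: 3→16
#117: 16→21
#124: 21→27
#131: 27→50
#138: 50→69
#145: 69→79
#152: 79→93
Sum = 3+16+21+27+50+69+79+93 = 358.

358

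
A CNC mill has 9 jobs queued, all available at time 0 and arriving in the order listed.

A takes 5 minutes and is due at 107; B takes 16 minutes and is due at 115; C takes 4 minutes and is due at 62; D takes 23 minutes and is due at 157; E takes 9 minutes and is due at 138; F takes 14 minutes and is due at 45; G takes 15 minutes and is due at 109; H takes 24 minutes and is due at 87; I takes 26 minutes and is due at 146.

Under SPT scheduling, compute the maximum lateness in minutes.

SPT (increasing processing time): C A E F G B D H I.
C: 0→4, due 62, lateness -58
A: 4→9, due 107, lateness -98
E: 9→18, due 138, lateness -120
F: 18→32, due 45, lateness -13
G: 32→47, due 109, lateness -62
B: 47→63, due 115, lateness -52
D: 63→86, due 157, lateness -71
H: 86→110, due 87, lateness 23
I: 110→136, due 146, lateness -10
Maximum = 23.

23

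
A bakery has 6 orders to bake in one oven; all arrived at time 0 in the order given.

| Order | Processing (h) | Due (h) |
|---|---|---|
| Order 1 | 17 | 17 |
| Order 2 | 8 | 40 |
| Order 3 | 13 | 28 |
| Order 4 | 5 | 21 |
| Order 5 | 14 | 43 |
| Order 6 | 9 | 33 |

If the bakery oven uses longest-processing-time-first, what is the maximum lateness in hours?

LPT (decreasing processing time): Order 1 Order 5 Order 3 Order 6 Order 2 Order 4.
Order 1: 0→17, due 17, lateness 0
Order 5: 17→31, due 43, lateness -12
Order 3: 31→44, due 28, lateness 16
Order 6: 44→53, due 33, lateness 20
Order 2: 53→61, due 40, lateness 21
Order 4: 61→66, due 21, lateness 45
Maximum = 45.

45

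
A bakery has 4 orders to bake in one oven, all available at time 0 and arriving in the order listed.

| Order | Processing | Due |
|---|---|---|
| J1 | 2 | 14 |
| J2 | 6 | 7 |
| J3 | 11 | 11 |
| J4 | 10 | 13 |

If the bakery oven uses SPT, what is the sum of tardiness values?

SPT (increasing processing time): J1 J2 J4 J3.
J1: 0→2, due 14, tardiness 0
J2: 2→8, due 7, tardiness 1
J4: 8→18, due 13, tardiness 5
J3: 18→29, due 11, tardiness 18
Sum = 0+1+5+18 = 24.

24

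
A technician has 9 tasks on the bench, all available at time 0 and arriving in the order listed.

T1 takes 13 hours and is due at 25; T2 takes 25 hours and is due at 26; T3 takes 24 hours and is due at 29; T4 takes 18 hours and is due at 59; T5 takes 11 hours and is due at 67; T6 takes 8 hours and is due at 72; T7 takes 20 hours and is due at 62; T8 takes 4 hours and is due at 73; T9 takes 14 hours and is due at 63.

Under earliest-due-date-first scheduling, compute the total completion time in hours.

802

EDD (increasing due date): T1 T2 T3 T4 T7 T9 T5 T6 T8.
T1: 0→13
T2: 13→38
T3: 38→62
T4: 62→80
T7: 80→100
T9: 100→114
T5: 114→125
T6: 125→133
T8: 133→137
Sum = 13+38+62+80+100+114+125+133+137 = 802.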